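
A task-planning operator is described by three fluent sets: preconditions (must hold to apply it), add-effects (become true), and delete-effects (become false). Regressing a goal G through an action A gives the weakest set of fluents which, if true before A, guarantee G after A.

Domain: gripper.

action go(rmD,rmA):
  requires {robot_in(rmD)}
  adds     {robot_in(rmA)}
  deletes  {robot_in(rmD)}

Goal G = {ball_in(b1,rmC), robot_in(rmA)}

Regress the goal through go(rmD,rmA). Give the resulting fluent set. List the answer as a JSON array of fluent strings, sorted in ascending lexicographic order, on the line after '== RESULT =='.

Regress:
  G ∩ del = {}  (empty — regression defined)
  G \ add = {ball_in(b1,rmC), robot_in(rmA)} \ {robot_in(rmA)} = {ball_in(b1,rmC)}
  ∪ pre   = {ball_in(b1,rmC)} ∪ {robot_in(rmD)}
          = {ball_in(b1,rmC), robot_in(rmD)}

== RESULT ==
["ball_in(b1,rmC)", "robot_in(rmD)"]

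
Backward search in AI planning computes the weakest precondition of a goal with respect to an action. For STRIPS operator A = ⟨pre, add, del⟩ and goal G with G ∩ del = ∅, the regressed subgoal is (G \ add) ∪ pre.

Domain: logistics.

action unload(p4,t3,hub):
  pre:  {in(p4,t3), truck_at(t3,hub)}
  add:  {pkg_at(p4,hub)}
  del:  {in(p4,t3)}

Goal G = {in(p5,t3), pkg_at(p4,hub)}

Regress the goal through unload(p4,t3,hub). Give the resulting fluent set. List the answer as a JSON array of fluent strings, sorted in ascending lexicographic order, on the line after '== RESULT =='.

Compute (G \ add) ∪ pre:
  G ∩ del = {}  (empty — regression defined)
  G \ add = {in(p5,t3), pkg_at(p4,hub)} \ {pkg_at(p4,hub)} = {in(p5,t3)}
  ∪ pre   = {in(p5,t3)} ∪ {in(p4,t3), truck_at(t3,hub)}
          = {in(p4,t3), in(p5,t3), truck_at(t3,hub)}

== RESULT ==
["in(p4,t3)", "in(p5,t3)", "truck_at(t3,hub)"]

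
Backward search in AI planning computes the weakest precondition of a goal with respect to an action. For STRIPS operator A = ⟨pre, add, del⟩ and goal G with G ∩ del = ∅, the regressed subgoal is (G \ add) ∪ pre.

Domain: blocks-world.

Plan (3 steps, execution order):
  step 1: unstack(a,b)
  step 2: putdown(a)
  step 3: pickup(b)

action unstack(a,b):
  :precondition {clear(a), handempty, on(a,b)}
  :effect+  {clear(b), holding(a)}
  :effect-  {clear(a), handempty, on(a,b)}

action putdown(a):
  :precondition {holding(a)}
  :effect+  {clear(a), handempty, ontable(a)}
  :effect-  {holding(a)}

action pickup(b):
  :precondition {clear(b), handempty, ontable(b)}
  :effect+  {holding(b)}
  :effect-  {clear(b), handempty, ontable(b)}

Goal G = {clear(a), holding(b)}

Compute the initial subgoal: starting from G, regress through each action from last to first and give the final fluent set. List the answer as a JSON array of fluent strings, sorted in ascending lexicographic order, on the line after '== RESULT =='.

Work backward from the goal:
  through step 3 (pickup(b)): drop {holding(b)}, keep {clear(a)}, require {clear(b), handempty, ontable(b)}
    → {clear(a), clear(b), handempty, ontable(b)}
  through step 2 (putdown(a)): drop {clear(a), handempty}, keep {clear(b), ontable(b)}, require {holding(a)}
    → {clear(b), holding(a), ontable(b)}
  through step 1 (unstack(a,b)): drop {clear(b), holding(a)}, keep {ontable(b)}, require {clear(a), handempty, on(a,b)}
    → {clear(a), handempty, on(a,b), ontable(b)}

== RESULT ==
["clear(a)", "handempty", "on(a,b)", "ontable(b)"]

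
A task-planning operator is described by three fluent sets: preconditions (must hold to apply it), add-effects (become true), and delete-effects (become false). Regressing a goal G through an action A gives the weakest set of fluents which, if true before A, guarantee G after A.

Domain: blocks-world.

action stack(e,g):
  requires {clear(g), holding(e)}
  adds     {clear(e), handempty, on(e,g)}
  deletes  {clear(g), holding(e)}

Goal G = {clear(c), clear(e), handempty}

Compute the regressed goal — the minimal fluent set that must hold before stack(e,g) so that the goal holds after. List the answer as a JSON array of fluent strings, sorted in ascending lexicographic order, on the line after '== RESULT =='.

Regress:
  G ∩ del = {}  (empty — regression defined)
  G \ add = {clear(c), clear(e), handempty} \ {clear(e), handempty, on(e,g)} = {clear(c)}
  ∪ pre   = {clear(c)} ∪ {clear(g), holding(e)}
          = {clear(c), clear(g), holding(e)}

== RESULT ==
["clear(c)", "clear(g)", "holding(e)"]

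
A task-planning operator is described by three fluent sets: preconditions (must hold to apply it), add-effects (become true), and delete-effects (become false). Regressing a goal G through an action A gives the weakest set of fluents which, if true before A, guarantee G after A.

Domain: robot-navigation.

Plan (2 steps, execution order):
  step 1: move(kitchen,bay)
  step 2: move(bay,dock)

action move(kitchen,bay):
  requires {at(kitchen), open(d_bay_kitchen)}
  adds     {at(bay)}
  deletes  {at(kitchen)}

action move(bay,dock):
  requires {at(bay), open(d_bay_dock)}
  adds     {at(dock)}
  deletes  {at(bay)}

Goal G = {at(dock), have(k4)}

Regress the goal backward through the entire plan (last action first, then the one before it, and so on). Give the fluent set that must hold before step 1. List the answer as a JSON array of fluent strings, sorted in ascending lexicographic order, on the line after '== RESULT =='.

Regress step by step:
  through step 2 (move(bay,dock)): drop {at(dock)}, keep {have(k4)}, require {at(bay), open(d_bay_dock)}
    → {at(bay), have(k4), open(d_bay_dock)}
  through step 1 (move(kitchen,bay)): drop {at(bay)}, keep {have(k4), open(d_bay_dock)}, require {at(kitchen), open(d_bay_kitchen)}
    → {at(kitchen), have(k4), open(d_bay_dock), open(d_bay_kitchen)}

== RESULT ==
["at(kitchen)", "have(k4)", "open(d_bay_dock)", "open(d_bay_kitchen)"]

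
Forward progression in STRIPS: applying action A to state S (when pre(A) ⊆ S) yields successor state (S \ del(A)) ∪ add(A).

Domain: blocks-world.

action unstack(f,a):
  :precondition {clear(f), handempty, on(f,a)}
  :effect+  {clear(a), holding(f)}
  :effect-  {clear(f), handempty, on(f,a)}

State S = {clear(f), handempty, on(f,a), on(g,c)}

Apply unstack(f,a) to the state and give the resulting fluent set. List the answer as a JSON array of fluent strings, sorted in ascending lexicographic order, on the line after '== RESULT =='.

Progress:
  pre ⊆ S: {clear(f), handempty, on(f,a)} ⊆ S  — applicable
  S \ del = {on(g,c)}
  ∪ add   = {clear(a), holding(f), on(g,c)}

== RESULT ==
["clear(a)", "holding(f)", "on(g,c)"]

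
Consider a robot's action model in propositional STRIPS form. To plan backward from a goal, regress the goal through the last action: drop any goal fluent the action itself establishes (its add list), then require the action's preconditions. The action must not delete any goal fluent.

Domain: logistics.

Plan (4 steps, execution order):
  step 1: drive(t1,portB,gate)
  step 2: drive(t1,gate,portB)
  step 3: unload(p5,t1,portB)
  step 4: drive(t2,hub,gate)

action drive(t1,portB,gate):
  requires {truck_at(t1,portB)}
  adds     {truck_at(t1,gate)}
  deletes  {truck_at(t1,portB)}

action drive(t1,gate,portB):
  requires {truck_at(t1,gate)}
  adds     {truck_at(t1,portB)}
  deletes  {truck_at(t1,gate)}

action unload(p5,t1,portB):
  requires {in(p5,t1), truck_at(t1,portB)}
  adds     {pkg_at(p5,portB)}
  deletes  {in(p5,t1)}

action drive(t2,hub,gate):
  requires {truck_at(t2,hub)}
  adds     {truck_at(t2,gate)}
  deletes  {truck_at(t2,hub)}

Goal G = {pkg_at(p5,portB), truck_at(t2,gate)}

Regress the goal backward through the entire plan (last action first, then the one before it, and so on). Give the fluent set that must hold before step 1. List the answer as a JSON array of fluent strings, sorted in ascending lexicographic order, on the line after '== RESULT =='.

Regress step by step:
  through step 4 (drive(t2,hub,gate)): drop {truck_at(t2,gate)}, keep {pkg_at(p5,portB)}, require {truck_at(t2,hub)}
    → {pkg_at(p5,portB), truck_at(t2,hub)}
  through step 3 (unload(p5,t1,portB)): drop {pkg_at(p5,portB)}, keep {truck_at(t2,hub)}, require {in(p5,t1), truck_at(t1,portB)}
    → {in(p5,t1), truck_at(t1,portB), truck_at(t2,hub)}
  through step 2 (drive(t1,gate,portB)): drop {truck_at(t1,portB)}, keep {in(p5,t1), truck_at(t2,hub)}, require {truck_at(t1,gate)}
    → {in(p5,t1), truck_at(t1,gate), truck_at(t2,hub)}
  through step 1 (drive(t1,portB,gate)): drop {truck_at(t1,gate)}, keep {in(p5,t1), truck_at(t2,hub)}, require {truck_at(t1,portB)}
    → {in(p5,t1), truck_at(t1,portB), truck_at(t2,hub)}

== RESULT ==
["in(p5,t1)", "truck_at(t1,portB)", "truck_at(t2,hub)"]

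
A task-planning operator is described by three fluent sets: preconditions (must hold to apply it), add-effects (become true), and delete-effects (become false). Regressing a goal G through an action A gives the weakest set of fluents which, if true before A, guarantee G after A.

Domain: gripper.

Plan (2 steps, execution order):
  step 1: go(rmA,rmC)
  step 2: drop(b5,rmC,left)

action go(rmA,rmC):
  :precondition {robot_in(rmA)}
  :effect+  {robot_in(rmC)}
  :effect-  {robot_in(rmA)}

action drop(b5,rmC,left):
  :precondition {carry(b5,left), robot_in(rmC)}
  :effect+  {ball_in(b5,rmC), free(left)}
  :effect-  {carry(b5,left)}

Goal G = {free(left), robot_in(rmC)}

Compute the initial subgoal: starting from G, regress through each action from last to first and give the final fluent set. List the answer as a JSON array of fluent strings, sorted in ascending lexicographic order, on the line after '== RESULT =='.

Regress step by step:
  through step 2 (drop(b5,rmC,left)): drop {free(left)}, keep {robot_in(rmC)}, require {carry(b5,left), robot_in(rmC)}
    → {carry(b5,left), robot_in(rmC)}
  through step 1 (go(rmA,rmC)): drop {robot_in(rmC)}, keep {carry(b5,left)}, require {robot_in(rmA)}
    → {carry(b5,left), robot_in(rmA)}

== RESULT ==
["carry(b5,left)", "robot_in(rmA)"]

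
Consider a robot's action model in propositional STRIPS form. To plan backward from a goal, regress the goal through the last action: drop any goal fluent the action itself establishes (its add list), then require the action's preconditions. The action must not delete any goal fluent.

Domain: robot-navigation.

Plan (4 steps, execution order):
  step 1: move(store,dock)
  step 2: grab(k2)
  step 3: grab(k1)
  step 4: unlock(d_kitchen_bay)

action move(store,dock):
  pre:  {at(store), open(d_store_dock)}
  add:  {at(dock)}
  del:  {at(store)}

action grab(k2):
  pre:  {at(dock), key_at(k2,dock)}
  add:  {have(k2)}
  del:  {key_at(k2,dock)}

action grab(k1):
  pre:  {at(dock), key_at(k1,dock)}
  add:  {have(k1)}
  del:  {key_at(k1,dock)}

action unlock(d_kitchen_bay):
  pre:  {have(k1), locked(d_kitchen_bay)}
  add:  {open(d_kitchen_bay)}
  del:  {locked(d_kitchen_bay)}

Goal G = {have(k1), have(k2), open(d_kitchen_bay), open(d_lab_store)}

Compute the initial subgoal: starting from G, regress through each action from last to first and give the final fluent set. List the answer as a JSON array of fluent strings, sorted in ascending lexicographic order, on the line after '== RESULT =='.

Regress step by step:
  through step 4 (unlock(d_kitchen_bay)): drop {open(d_kitchen_bay)}, keep {have(k1), have(k2), open(d_lab_store)}, require {have(k1), locked(d_kitchen_bay)}
    → {have(k1), have(k2), locked(d_kitchen_bay), open(d_lab_store)}
  through step 3 (grab(k1)): drop {have(k1)}, keep {have(k2), locked(d_kitchen_bay), open(d_lab_store)}, require {at(dock), key_at(k1,dock)}
    → {at(dock), have(k2), key_at(k1,dock), locked(d_kitchen_bay), open(d_lab_store)}
  through step 2 (grab(k2)): drop {have(k2)}, keep {at(dock), key_at(k1,dock), locked(d_kitchen_bay), open(d_lab_store)}, require {at(dock), key_at(k2,dock)}
    → {at(dock), key_at(k1,dock), key_at(k2,dock), locked(d_kitchen_bay), open(d_lab_store)}
  through step 1 (move(store,dock)): drop {at(dock)}, keep {key_at(k1,dock), key_at(k2,dock), locked(d_kitchen_bay), open(d_lab_store)}, require {at(store), open(d_store_dock)}
    → {at(store), key_at(k1,dock), key_at(k2,dock), locked(d_kitchen_bay), open(d_lab_store), open(d_store_dock)}

== RESULT ==
["at(store)", "key_at(k1,dock)", "key_at(k2,dock)", "locked(d_kitchen_bay)", "open(d_lab_store)", "open(d_store_dock)"]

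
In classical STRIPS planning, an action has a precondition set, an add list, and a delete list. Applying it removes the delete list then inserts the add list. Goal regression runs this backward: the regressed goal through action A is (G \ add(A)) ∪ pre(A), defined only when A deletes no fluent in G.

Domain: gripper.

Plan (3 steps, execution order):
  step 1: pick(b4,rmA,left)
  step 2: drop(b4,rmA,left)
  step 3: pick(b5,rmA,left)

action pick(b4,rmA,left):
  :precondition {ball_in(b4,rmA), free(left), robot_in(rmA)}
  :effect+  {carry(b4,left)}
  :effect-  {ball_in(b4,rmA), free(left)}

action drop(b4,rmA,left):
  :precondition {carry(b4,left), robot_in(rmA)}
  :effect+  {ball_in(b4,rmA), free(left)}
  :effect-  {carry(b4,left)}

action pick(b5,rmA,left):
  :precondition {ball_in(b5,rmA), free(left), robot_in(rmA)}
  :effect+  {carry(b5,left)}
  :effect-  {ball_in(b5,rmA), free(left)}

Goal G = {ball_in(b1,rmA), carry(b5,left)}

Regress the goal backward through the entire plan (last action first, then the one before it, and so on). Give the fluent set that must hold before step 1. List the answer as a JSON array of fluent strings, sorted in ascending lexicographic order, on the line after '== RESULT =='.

Regress step by step:
  through step 3 (pick(b5,rmA,left)): drop {carry(b5,left)}, keep {ball_in(b1,rmA)}, require {ball_in(b5,rmA), free(left), robot_in(rmA)}
    → {ball_in(b1,rmA), ball_in(b5,rmA), free(left), robot_in(rmA)}
  through step 2 (drop(b4,rmA,left)): drop {free(left)}, keep {ball_in(b1,rmA), ball_in(b5,rmA), robot_in(rmA)}, require {carry(b4,left), robot_in(rmA)}
    → {ball_in(b1,rmA), ball_in(b5,rmA), carry(b4,left), robot_in(rmA)}
  through step 1 (pick(b4,rmA,left)): drop {carry(b4,left)}, keep {ball_in(b1,rmA), ball_in(b5,rmA), robot_in(rmA)}, require {ball_in(b4,rmA), free(left), robot_in(rmA)}
    → {ball_in(b1,rmA), ball_in(b4,rmA), ball_in(b5,rmA), free(left), robot_in(rmA)}

== RESULT ==
["ball_in(b1,rmA)", "ball_in(b4,rmA)", "ball_in(b5,rmA)", "free(left)", "robot_in(rmA)"]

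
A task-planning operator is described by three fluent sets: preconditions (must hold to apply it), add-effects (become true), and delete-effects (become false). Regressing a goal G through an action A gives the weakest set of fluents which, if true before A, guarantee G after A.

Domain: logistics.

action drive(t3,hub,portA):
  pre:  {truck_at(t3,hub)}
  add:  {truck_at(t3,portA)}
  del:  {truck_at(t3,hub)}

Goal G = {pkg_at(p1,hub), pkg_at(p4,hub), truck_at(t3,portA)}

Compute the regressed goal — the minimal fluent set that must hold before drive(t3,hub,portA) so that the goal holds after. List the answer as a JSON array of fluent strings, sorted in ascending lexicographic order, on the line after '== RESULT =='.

Compute (G \ add) ∪ pre:
  G ∩ del = {}  (empty — regression defined)
  G \ add = {pkg_at(p1,hub), pkg_at(p4,hub), truck_at(t3,portA)} \ {truck_at(t3,portA)} = {pkg_at(p1,hub), pkg_at(p4,hub)}
  ∪ pre   = {pkg_at(p1,hub), pkg_at(p4,hub)} ∪ {truck_at(t3,hub)}
          = {pkg_at(p1,hub), pkg_at(p4,hub), truck_at(t3,hub)}

== RESULT ==
["pkg_at(p1,hub)", "pkg_at(p4,hub)", "truck_at(t3,hub)"]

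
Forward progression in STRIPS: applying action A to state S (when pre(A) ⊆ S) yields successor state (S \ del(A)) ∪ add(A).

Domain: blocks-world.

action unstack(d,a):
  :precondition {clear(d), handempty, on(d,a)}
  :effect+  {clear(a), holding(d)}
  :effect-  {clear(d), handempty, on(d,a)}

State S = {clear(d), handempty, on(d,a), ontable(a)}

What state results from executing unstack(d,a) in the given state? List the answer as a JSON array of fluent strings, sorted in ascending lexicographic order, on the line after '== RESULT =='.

Compute (S \ del) ∪ add:
  pre ⊆ S: {clear(d), handempty, on(d,a)} ⊆ S  — applicable
  S \ del = {ontable(a)}
  ∪ add   = {clear(a), holding(d), ontable(a)}

== RESULT ==
["clear(a)", "holding(d)", "ontable(a)"]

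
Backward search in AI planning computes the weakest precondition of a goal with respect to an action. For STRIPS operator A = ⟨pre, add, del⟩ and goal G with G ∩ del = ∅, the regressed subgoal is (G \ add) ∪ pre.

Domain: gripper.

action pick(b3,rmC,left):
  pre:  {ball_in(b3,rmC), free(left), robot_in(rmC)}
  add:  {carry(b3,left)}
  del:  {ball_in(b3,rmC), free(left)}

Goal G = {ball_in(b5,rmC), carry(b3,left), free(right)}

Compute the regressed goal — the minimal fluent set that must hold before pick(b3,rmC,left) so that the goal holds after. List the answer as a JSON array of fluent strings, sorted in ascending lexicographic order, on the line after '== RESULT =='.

Compute (G \ add) ∪ pre:
  G ∩ del = {}  (empty — regression defined)
  G \ add = {ball_in(b5,rmC), carry(b3,left), free(right)} \ {carry(b3,left)} = {ball_in(b5,rmC), free(right)}
  ∪ pre   = {ball_in(b5,rmC), free(right)} ∪ {ball_in(b3,rmC), free(left), robot_in(rmC)}
          = {ball_in(b3,rmC), ball_in(b5,rmC), free(left), free(right), robot_in(rmC)}

== RESULT ==
["ball_in(b3,rmC)", "ball_in(b5,rmC)", "free(left)", "free(right)", "robot_in(rmC)"]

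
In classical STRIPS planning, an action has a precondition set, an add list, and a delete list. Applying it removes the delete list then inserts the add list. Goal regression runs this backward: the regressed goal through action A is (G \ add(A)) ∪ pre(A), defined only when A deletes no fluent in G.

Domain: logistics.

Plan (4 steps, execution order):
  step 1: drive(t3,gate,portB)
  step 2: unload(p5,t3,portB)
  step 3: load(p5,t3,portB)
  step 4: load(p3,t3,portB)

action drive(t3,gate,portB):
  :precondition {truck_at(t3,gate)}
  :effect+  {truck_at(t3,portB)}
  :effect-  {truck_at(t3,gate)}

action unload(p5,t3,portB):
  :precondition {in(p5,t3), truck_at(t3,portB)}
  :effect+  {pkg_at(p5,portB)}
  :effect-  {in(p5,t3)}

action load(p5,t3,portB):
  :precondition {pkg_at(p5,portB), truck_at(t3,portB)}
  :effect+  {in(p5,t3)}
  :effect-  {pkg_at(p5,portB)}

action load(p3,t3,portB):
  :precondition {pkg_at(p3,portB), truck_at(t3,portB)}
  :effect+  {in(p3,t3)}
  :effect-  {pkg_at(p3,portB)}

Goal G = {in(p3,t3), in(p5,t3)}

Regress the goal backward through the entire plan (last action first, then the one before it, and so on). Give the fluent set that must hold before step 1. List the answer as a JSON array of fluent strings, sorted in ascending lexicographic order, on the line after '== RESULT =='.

Regress step by step:
  through step 4 (load(p3,t3,portB)): drop {in(p3,t3)}, keep {in(p5,t3)}, require {pkg_at(p3,portB), truck_at(t3,portB)}
    → {in(p5,t3), pkg_at(p3,portB), truck_at(t3,portB)}
  through step 3 (load(p5,t3,portB)): drop {in(p5,t3)}, keep {pkg_at(p3,portB), truck_at(t3,portB)}, require {pkg_at(p5,portB), truck_at(t3,portB)}
    → {pkg_at(p3,portB), pkg_at(p5,portB), truck_at(t3,portB)}
  through step 2 (unload(p5,t3,portB)): drop {pkg_at(p5,portB)}, keep {pkg_at(p3,portB), truck_at(t3,portB)}, require {in(p5,t3), truck_at(t3,portB)}
    → {in(p5,t3), pkg_at(p3,portB), truck_at(t3,portB)}
  through step 1 (drive(t3,gate,portB)): drop {truck_at(t3,portB)}, keep {in(p5,t3), pkg_at(p3,portB)}, require {truck_at(t3,gate)}
    → {in(p5,t3), pkg_at(p3,portB), truck_at(t3,gate)}

== RESULT ==
["in(p5,t3)", "pkg_at(p3,portB)", "truck_at(t3,gate)"]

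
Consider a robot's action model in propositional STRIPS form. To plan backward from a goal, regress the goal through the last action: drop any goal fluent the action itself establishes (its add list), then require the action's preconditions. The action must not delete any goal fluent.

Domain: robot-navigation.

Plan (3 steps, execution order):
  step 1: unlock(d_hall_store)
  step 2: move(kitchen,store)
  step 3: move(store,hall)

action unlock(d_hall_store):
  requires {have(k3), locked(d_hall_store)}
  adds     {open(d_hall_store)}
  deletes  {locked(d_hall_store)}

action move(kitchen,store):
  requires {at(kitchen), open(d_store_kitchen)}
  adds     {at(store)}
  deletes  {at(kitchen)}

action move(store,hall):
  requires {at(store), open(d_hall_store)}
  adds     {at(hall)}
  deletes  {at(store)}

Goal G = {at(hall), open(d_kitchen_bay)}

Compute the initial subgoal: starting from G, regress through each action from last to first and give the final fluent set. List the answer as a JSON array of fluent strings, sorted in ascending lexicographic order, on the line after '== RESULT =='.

Work backward from the goal:
  through step 3 (move(store,hall)): drop {at(hall)}, keep {open(d_kitchen_bay)}, require {at(store), open(d_hall_store)}
    → {at(store), open(d_hall_store), open(d_kitchen_bay)}
  through step 2 (move(kitchen,store)): drop {at(store)}, keep {open(d_hall_store), open(d_kitchen_bay)}, require {at(kitchen), open(d_store_kitchen)}
    → {at(kitchen), open(d_hall_store), open(d_kitchen_bay), open(d_store_kitchen)}
  through step 1 (unlock(d_hall_store)): drop {open(d_hall_store)}, keep {at(kitchen), open(d_kitchen_bay), open(d_store_kitchen)}, require {have(k3), locked(d_hall_store)}
    → {at(kitchen), have(k3), locked(d_hall_store), open(d_kitchen_bay), open(d_store_kitchen)}

== RESULT ==
["at(kitchen)", "have(k3)", "locked(d_hall_store)", "open(d_kitchen_bay)", "open(d_store_kitchen)"]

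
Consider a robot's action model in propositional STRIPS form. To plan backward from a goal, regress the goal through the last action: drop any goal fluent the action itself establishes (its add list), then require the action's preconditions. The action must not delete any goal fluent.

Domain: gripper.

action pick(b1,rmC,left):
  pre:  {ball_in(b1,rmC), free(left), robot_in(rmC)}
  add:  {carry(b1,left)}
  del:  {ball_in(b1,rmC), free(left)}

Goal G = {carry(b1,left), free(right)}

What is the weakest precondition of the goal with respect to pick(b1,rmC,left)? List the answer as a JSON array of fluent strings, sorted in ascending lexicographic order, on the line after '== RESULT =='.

Compute (G \ add) ∪ pre:
  G ∩ del = {}  (empty — regression defined)
  G \ add = {carry(b1,left), free(right)} \ {carry(b1,left)} = {free(right)}
  ∪ pre   = {free(right)} ∪ {ball_in(b1,rmC), free(left), robot_in(rmC)}
          = {ball_in(b1,rmC), free(left), free(right), robot_in(rmC)}

== RESULT ==
["ball_in(b1,rmC)", "free(left)", "free(right)", "robot_in(rmC)"]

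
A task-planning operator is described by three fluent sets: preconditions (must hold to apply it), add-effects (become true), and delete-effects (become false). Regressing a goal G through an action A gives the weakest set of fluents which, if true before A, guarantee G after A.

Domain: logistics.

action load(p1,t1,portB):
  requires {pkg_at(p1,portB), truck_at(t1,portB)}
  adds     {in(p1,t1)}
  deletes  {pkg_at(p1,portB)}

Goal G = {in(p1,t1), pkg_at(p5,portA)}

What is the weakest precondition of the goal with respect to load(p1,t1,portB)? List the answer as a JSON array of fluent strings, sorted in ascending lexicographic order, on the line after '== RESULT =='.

Regress:
  G ∩ del = {}  (empty — regression defined)
  G \ add = {in(p1,t1), pkg_at(p5,portA)} \ {in(p1,t1)} = {pkg_at(p5,portA)}
  ∪ pre   = {pkg_at(p5,portA)} ∪ {pkg_at(p1,portB), truck_at(t1,portB)}
          = {pkg_at(p1,portB), pkg_at(p5,portA), truck_at(t1,portB)}

== RESULT ==
["pkg_at(p1,portB)", "pkg_at(p5,portA)", "truck_at(t1,portB)"]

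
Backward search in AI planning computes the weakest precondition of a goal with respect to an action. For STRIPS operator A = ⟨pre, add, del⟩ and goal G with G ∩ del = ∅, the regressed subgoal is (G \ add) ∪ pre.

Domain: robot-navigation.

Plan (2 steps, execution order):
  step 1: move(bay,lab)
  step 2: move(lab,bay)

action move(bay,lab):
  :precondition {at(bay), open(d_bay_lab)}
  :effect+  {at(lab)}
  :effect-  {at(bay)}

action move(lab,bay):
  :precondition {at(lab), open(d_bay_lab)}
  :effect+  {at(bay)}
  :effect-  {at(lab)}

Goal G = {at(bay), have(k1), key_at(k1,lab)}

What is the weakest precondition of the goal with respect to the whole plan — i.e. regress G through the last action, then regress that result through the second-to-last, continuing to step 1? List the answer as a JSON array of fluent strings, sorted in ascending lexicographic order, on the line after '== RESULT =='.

Work backward from the goal:
  through step 2 (move(lab,bay)): drop {at(bay)}, keep {have(k1), key_at(k1,lab)}, require {at(lab), open(d_bay_lab)}
    → {at(lab), have(k1), key_at(k1,lab), open(d_bay_lab)}
  through step 1 (move(bay,lab)): drop {at(lab)}, keep {have(k1), key_at(k1,lab), open(d_bay_lab)}, require {at(bay), open(d_bay_lab)}
    → {at(bay), have(k1), key_at(k1,lab), open(d_bay_lab)}

== RESULT ==
["at(bay)", "have(k1)", "key_at(k1,lab)", "open(d_bay_lab)"]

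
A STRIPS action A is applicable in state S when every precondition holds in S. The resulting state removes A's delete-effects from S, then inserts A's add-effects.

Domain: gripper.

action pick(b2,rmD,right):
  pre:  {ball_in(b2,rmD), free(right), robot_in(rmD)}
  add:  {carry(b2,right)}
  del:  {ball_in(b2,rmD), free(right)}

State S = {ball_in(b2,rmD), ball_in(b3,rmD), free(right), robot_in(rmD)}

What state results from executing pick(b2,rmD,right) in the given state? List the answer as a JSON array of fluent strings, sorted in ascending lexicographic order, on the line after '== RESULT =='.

Progress:
  pre ⊆ S: {ball_in(b2,rmD), free(right), robot_in(rmD)} ⊆ S  — applicable
  S \ del = {ball_in(b3,rmD), robot_in(rmD)}
  ∪ add   = {ball_in(b3,rmD), carry(b2,right), robot_in(rmD)}

== RESULT ==
["ball_in(b3,rmD)", "carry(b2,right)", "robot_in(rmD)"]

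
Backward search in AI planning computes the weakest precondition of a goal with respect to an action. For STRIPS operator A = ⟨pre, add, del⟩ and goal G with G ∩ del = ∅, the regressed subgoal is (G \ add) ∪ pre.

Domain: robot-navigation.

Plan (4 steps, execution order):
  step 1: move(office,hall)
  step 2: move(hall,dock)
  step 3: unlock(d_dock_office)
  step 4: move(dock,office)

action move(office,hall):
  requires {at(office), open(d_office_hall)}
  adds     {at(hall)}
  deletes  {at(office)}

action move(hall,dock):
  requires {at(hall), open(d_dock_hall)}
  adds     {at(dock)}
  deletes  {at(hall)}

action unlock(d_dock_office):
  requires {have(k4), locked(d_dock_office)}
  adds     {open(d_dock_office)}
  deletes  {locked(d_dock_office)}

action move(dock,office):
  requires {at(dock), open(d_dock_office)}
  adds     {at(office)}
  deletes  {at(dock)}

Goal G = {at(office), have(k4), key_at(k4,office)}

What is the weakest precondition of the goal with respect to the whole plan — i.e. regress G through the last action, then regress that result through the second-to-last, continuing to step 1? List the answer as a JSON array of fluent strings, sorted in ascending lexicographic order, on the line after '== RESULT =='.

Regress step by step:
  through step 4 (move(dock,office)): drop {at(office)}, keep {have(k4), key_at(k4,office)}, require {at(dock), open(d_dock_office)}
    → {at(dock), have(k4), key_at(k4,office), open(d_dock_office)}
  through step 3 (unlock(d_dock_office)): drop {open(d_dock_office)}, keep {at(dock), have(k4), key_at(k4,office)}, require {have(k4), locked(d_dock_office)}
    → {at(dock), have(k4), key_at(k4,office), locked(d_dock_office)}
  through step 2 (move(hall,dock)): drop {at(dock)}, keep {have(k4), key_at(k4,office), locked(d_dock_office)}, require {at(hall), open(d_dock_hall)}
    → {at(hall), have(k4), key_at(k4,office), locked(d_dock_office), open(d_dock_hall)}
  through step 1 (move(office,hall)): drop {at(hall)}, keep {have(k4), key_at(k4,office), locked(d_dock_office), open(d_dock_hall)}, require {at(office), open(d_office_hall)}
    → {at(office), have(k4), key_at(k4,office), locked(d_dock_office), open(d_dock_hall), open(d_office_hall)}

== RESULT ==
["at(office)", "have(k4)", "key_at(k4,office)", "locked(d_dock_office)", "open(d_dock_hall)", "open(d_office_hall)"]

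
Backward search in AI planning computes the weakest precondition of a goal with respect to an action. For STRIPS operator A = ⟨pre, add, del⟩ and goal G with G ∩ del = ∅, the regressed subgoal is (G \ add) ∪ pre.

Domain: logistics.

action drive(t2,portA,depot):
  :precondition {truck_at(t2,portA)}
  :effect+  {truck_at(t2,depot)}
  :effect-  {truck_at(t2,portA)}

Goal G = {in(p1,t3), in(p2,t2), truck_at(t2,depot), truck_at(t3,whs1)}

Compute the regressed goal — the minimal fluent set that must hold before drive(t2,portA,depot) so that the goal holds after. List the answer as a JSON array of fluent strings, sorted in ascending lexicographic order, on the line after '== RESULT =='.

Regress:
  G ∩ del = {}  (empty — regression defined)
  G \ add = {in(p1,t3), in(p2,t2), truck_at(t2,depot), truck_at(t3,whs1)} \ {truck_at(t2,depot)} = {in(p1,t3), in(p2,t2), truck_at(t3,whs1)}
  ∪ pre   = {in(p1,t3), in(p2,t2), truck_at(t3,whs1)} ∪ {truck_at(t2,portA)}
          = {in(p1,t3), in(p2,t2), truck_at(t2,portA), truck_at(t3,whs1)}

== RESULT ==
["in(p1,t3)", "in(p2,t2)", "truck_at(t2,portA)", "truck_at(t3,whs1)"]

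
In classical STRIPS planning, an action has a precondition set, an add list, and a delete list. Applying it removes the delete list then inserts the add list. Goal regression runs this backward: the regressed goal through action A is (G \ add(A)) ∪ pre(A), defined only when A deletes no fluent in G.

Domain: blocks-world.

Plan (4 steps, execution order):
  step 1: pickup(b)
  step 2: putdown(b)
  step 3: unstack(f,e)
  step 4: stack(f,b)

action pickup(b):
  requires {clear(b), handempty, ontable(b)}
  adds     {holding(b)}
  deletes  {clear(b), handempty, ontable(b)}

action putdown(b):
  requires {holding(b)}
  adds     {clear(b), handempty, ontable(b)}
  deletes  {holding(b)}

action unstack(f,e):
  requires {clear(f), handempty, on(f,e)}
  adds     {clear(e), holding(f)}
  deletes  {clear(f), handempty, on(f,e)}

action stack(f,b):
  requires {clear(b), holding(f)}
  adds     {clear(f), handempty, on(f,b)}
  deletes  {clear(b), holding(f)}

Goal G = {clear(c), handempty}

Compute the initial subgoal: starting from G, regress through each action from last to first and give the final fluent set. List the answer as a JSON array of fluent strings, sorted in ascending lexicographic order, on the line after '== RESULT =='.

Regress step by step:
  through step 4 (stack(f,b)): drop {handempty}, keep {clear(c)}, require {clear(b), holding(f)}
    → {clear(b), clear(c), holding(f)}
  through step 3 (unstack(f,e)): drop {holding(f)}, keep {clear(b), clear(c)}, require {clear(f), handempty, on(f,e)}
    → {clear(b), clear(c), clear(f), handempty, on(f,e)}
  through step 2 (putdown(b)): drop {clear(b), handempty}, keep {clear(c), clear(f), on(f,e)}, require {holding(b)}
    → {clear(c), clear(f), holding(b), on(f,e)}
  through step 1 (pickup(b)): drop {holding(b)}, keep {clear(c), clear(f), on(f,e)}, require {clear(b), handempty, ontable(b)}
    → {clear(b), clear(c), clear(f), handempty, on(f,e), ontable(b)}

== RESULT ==
["clear(b)", "clear(c)", "clear(f)", "handempty", "on(f,e)", "ontable(b)"]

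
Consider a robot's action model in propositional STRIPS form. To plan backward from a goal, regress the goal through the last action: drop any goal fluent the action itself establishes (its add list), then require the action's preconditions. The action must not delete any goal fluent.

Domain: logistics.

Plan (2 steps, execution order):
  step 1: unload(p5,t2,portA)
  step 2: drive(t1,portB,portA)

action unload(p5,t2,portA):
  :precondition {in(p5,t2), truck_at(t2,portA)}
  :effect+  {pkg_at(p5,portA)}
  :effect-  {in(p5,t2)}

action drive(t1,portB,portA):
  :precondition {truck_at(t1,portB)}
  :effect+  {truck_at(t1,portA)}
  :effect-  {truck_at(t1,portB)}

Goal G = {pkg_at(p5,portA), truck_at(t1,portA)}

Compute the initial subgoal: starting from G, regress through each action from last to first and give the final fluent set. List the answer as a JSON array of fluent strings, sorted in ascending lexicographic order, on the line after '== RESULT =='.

Work backward from the goal:
  through step 2 (drive(t1,portB,portA)): drop {truck_at(t1,portA)}, keep {pkg_at(p5,portA)}, require {truck_at(t1,portB)}
    → {pkg_at(p5,portA), truck_at(t1,portB)}
  through step 1 (unload(p5,t2,portA)): drop {pkg_at(p5,portA)}, keep {truck_at(t1,portB)}, require {in(p5,t2), truck_at(t2,portA)}
    → {in(p5,t2), truck_at(t1,portB), truck_at(t2,portA)}

== RESULT ==
["in(p5,t2)", "truck_at(t1,portB)", "truck_at(t2,portA)"]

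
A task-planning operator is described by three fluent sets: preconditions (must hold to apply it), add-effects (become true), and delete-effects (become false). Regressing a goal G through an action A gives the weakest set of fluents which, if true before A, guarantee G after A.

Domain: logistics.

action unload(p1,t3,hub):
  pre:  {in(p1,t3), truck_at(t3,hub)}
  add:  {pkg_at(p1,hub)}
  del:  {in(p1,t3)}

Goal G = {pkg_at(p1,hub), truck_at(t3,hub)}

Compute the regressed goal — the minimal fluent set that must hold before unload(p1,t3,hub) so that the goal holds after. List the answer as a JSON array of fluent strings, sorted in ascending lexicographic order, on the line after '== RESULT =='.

Regress:
  G ∩ del = {}  (empty — regression defined)
  G \ add = {pkg_at(p1,hub), truck_at(t3,hub)} \ {pkg_at(p1,hub)} = {truck_at(t3,hub)}
  ∪ pre   = {truck_at(t3,hub)} ∪ {in(p1,t3), truck_at(t3,hub)}
          = {in(p1,t3), truck_at(t3,hub)}

== RESULT ==
["in(p1,t3)", "truck_at(t3,hub)"]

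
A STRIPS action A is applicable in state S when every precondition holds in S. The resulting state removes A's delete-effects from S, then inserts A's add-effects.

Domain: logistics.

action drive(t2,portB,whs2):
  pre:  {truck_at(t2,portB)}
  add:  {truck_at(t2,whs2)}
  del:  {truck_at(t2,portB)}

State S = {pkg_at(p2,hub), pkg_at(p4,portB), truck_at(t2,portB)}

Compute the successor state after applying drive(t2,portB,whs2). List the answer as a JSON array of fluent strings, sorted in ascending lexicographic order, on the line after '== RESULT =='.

Progress:
  pre ⊆ S: {truck_at(t2,portB)} ⊆ S  — applicable
  S \ del = {pkg_at(p2,hub), pkg_at(p4,portB)}
  ∪ add   = {pkg_at(p2,hub), pkg_at(p4,portB), truck_at(t2,whs2)}

== RESULT ==
["pkg_at(p2,hub)", "pkg_at(p4,portB)", "truck_at(t2,whs2)"]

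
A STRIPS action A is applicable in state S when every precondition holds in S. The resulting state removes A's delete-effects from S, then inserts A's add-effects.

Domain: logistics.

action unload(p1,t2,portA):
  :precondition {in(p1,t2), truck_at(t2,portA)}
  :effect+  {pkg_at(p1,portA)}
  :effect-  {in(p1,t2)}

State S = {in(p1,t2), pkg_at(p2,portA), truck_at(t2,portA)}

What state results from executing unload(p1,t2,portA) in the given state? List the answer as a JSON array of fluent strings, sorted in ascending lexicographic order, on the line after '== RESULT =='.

Compute (S \ del) ∪ add:
  pre ⊆ S: {in(p1,t2), truck_at(t2,portA)} ⊆ S  — applicable
  S \ del = {pkg_at(p2,portA), truck_at(t2,portA)}
  ∪ add   = {pkg_at(p1,portA), pkg_at(p2,portA), truck_at(t2,portA)}

== RESULT ==
["pkg_at(p1,portA)", "pkg_at(p2,portA)", "truck_at(t2,portA)"]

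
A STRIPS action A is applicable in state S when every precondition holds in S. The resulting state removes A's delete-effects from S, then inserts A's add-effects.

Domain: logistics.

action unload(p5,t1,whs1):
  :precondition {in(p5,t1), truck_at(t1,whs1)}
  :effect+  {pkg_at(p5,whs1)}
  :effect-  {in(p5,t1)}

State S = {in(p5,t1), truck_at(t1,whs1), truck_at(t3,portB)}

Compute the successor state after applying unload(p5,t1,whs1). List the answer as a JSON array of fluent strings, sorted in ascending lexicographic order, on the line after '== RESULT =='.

Compute (S \ del) ∪ add:
  pre ⊆ S: {in(p5,t1), truck_at(t1,whs1)} ⊆ S  — applicable
  S \ del = {truck_at(t1,whs1), truck_at(t3,portB)}
  ∪ add   = {pkg_at(p5,whs1), truck_at(t1,whs1), truck_at(t3,portB)}

== RESULT ==
["pkg_at(p5,whs1)", "truck_at(t1,whs1)", "truck_at(t3,portB)"]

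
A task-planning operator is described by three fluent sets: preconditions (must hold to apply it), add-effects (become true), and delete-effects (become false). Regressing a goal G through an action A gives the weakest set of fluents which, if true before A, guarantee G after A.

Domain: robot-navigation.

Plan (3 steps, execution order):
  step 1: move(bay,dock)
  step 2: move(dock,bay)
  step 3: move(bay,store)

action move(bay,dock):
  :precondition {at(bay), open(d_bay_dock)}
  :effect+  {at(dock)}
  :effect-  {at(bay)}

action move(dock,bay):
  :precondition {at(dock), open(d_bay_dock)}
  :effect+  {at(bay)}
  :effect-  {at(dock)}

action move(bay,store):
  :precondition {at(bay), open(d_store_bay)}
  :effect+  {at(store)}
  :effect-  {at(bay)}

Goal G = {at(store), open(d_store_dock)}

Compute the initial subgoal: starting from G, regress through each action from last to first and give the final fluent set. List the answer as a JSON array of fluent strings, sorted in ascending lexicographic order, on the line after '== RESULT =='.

Work backward from the goal:
  through step 3 (move(bay,store)): drop {at(store)}, keep {open(d_store_dock)}, require {at(bay), open(d_store_bay)}
    → {at(bay), open(d_store_bay), open(d_store_dock)}
  through step 2 (move(dock,bay)): drop {at(bay)}, keep {open(d_store_bay), open(d_store_dock)}, require {at(dock), open(d_bay_dock)}
    → {at(dock), open(d_bay_dock), open(d_store_bay), open(d_store_dock)}
  through step 1 (move(bay,dock)): drop {at(dock)}, keep {open(d_bay_dock), open(d_store_bay), open(d_store_dock)}, require {at(bay), open(d_bay_dock)}
    → {at(bay), open(d_bay_dock), open(d_store_bay), open(d_store_dock)}

== RESULT ==
["at(bay)", "open(d_bay_dock)", "open(d_store_bay)", "open(d_store_dock)"]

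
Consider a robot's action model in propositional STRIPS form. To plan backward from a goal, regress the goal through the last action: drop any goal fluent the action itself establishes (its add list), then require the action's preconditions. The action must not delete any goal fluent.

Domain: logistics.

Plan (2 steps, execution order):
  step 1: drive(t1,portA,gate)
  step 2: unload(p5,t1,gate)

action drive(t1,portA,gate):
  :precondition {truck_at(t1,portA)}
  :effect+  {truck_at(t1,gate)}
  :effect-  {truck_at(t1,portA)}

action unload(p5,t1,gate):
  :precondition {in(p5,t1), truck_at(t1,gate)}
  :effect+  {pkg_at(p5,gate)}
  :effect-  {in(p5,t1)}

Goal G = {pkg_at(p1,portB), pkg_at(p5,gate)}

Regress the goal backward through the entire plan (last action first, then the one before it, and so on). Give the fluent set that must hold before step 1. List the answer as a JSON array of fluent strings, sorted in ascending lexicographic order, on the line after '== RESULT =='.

Regress step by step:
  through step 2 (unload(p5,t1,gate)): drop {pkg_at(p5,gate)}, keep {pkg_at(p1,portB)}, require {in(p5,t1), truck_at(t1,gate)}
    → {in(p5,t1), pkg_at(p1,portB), truck_at(t1,gate)}
  through step 1 (drive(t1,portA,gate)): drop {truck_at(t1,gate)}, keep {in(p5,t1), pkg_at(p1,portB)}, require {truck_at(t1,portA)}
    → {in(p5,t1), pkg_at(p1,portB), truck_at(t1,portA)}

== RESULT ==
["in(p5,t1)", "pkg_at(p1,portB)", "truck_at(t1,portA)"]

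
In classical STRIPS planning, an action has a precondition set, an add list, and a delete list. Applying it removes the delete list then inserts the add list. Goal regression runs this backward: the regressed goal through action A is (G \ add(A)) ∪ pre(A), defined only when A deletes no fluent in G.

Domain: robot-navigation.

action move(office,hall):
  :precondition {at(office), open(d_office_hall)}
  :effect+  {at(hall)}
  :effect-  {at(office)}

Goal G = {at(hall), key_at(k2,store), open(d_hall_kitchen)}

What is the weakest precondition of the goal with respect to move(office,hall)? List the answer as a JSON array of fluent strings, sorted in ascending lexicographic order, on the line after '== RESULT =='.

Compute (G \ add) ∪ pre:
  G ∩ del = {}  (empty — regression defined)
  G \ add = {at(hall), key_at(k2,store), open(d_hall_kitchen)} \ {at(hall)} = {key_at(k2,store), open(d_hall_kitchen)}
  ∪ pre   = {key_at(k2,store), open(d_hall_kitchen)} ∪ {at(office), open(d_office_hall)}
          = {at(office), key_at(k2,store), open(d_hall_kitchen), open(d_office_hall)}

== RESULT ==
["at(office)", "key_at(k2,store)", "open(d_hall_kitchen)", "open(d_office_hall)"]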